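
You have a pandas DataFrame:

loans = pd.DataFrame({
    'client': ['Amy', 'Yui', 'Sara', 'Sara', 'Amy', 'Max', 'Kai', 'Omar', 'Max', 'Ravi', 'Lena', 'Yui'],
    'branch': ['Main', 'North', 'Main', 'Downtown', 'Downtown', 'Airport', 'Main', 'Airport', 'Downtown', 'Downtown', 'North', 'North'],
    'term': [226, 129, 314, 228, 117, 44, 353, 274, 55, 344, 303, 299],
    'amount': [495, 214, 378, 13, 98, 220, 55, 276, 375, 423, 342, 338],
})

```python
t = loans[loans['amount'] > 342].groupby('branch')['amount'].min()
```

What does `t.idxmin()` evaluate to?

filter rows where amount > 342:
  client    branch  term  amount
0    Amy      Main   226     495
2   Sara      Main   314     378
8    Max  Downtown    55     375
9   Ravi  Downtown   344     423
group by branch, min of amount:
branch
Downtown    375
Main        378
Name: amount, dtype: int64

Downtown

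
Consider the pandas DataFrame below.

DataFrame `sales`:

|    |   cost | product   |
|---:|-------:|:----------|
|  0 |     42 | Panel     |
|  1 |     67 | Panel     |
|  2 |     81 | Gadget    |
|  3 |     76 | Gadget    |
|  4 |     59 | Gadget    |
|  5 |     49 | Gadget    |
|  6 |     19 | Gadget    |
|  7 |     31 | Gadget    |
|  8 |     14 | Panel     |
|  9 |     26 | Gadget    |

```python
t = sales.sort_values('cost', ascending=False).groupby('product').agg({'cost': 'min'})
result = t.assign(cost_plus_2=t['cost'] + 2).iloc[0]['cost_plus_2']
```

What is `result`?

21

sort by cost descending:
   cost product
2    81  Gadget
3    76  Gadget
1    67   Panel
4    59  Gadget
5    49  Gadget
0    42   Panel
7    31  Gadget
9    26  Gadget
6    19  Gadget
8    14   Panel
group by product, min of cost:
         cost
product      
Gadget     19
Panel      14
add column cost_plus_2 = t['cost'] + 2:
         cost  cost_plus_2
product                   
Gadget     19           21
Panel      14           16
value at position 0, column 'cost_plus_2' → 21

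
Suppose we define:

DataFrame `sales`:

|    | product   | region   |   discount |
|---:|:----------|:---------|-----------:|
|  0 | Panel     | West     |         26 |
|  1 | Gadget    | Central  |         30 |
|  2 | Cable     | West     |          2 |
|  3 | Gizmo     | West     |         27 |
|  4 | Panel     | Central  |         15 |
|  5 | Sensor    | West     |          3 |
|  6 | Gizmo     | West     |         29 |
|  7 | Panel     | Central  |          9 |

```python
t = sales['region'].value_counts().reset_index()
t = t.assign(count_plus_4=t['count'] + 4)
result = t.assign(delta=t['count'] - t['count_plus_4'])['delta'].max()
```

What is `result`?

-4

value_counts of region:
region
West       5
Central    3
Name: count, dtype: int64
reset_index():
    region  count
0     West      5
1  Central      3
add column count_plus_4 = t['count'] + 4:
    region  count  count_plus_4
0     West      5             9
1  Central      3             7
add column delta = t['count'] - t['count_plus_4']:
    region  count  count_plus_4  delta
0     West      5             9     -4
1  Central      3             7     -4
Finally, max of column 'delta' = -4.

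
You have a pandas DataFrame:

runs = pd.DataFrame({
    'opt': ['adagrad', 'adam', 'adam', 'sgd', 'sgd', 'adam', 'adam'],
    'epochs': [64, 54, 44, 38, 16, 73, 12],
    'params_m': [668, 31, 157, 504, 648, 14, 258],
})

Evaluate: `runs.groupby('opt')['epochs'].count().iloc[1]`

4

group by opt, count of epochs:
opt
adagrad    1
adam       4
sgd        2
Name: epochs, dtype: int64
The value at position 1 is 4.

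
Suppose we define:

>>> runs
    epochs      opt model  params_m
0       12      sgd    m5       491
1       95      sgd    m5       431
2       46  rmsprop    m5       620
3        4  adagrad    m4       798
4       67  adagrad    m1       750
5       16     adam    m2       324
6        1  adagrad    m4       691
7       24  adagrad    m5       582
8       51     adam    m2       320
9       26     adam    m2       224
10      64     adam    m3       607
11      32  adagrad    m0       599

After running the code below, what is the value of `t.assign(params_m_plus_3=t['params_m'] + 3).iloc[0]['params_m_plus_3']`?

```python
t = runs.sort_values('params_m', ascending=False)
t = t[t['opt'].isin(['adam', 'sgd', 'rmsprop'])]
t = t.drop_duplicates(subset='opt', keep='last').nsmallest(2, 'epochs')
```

sort by params_m descending:
    epochs      opt model  params_m
3        4  adagrad    m4       798
4       67  adagrad    m1       750
6        1  adagrad    m4       691
2       46  rmsprop    m5       620
10      64     adam    m3       607
11      32  adagrad    m0       599
7       24  adagrad    m5       582
0       12      sgd    m5       491
1       95      sgd    m5       431
5       16     adam    m2       324
8       51     adam    m2       320
9       26     adam    m2       224
filter rows where opt in ['adam', 'sgd', 'rmsprop']:
    epochs      opt model  params_m
2       46  rmsprop    m5       620
10      64     adam    m3       607
0       12      sgd    m5       491
1       95      sgd    m5       431
5       16     adam    m2       324
8       51     adam    m2       320
9       26     adam    m2       224
drop duplicate opt (keep=last):
   epochs      opt model  params_m
2      46  rmsprop    m5       620
1      95      sgd    m5       431
9      26     adam    m2       224
take 2 rows with smallest epochs:
   epochs      opt model  params_m
9      26     adam    m2       224
2      46  rmsprop    m5       620
add column params_m_plus_3 = t['params_m'] + 3:
   epochs      opt model  params_m  params_m_plus_3
9      26     adam    m2       224              227
2      46  rmsprop    m5       620              623
So iloc[0]['params_m_plus_3'] = 227.

227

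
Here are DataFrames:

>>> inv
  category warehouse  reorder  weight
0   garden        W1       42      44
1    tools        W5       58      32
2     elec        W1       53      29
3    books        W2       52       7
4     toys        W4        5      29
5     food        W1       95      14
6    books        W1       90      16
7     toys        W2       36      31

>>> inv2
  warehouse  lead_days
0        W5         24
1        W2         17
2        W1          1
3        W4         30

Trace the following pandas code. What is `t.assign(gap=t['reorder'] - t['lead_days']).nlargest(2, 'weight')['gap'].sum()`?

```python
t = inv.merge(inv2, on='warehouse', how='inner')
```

75

merge on 'warehouse' (how='inner') → 8 rows:
  category warehouse  reorder  weight  lead_days
0   garden        W1       42      44          1
1    tools        W5       58      32         24
2     elec        W1       53      29          1
3    books        W2       52       7         17
4     toys        W4        5      29         30
5     food        W1       95      14          1
6    books        W1       90      16          1
7     toys        W2       36      31         17
add column gap = t['reorder'] - t['lead_days']:
  category warehouse  reorder  weight  lead_days  gap
0   garden        W1       42      44          1   41
1    tools        W5       58      32         24   34
2     elec        W1       53      29          1   52
3    books        W2       52       7         17   35
4     toys        W4        5      29         30  -25
5     food        W1       95      14          1   94
6    books        W1       90      16          1   89
7     toys        W2       36      31         17   19
take 2 rows with largest weight:
  category warehouse  reorder  weight  lead_days  gap
0   garden        W1       42      44          1   41
1    tools        W5       58      32         24   34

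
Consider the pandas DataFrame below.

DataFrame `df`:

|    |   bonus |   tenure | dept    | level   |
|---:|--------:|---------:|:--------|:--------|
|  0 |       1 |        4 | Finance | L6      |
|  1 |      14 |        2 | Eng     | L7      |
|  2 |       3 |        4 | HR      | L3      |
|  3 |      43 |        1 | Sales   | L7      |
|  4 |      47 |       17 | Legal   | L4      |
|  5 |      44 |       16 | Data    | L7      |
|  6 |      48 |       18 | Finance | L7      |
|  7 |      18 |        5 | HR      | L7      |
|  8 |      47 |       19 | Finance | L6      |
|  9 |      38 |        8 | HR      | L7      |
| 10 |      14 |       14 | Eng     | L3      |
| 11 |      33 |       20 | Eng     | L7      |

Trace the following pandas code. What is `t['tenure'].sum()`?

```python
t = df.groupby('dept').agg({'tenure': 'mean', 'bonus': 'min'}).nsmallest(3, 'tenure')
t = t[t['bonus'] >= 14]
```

group by dept: mean(tenure), min(bonus):
            tenure  bonus
dept                     
Data     16.000000     44
Eng      12.000000     14
Finance  13.666667      1
HR        5.666667      3
Legal    17.000000     47
Sales     1.000000     43
take 3 rows with smallest tenure:
          tenure  bonus
dept                   
Sales   1.000000     43
HR      5.666667      3
Eng    12.000000     14
filter rows where bonus >= 14:
       tenure  bonus
dept                
Sales     1.0     43
Eng      12.0     14
Finally, sum of column 'tenure' = 13.0.

13.0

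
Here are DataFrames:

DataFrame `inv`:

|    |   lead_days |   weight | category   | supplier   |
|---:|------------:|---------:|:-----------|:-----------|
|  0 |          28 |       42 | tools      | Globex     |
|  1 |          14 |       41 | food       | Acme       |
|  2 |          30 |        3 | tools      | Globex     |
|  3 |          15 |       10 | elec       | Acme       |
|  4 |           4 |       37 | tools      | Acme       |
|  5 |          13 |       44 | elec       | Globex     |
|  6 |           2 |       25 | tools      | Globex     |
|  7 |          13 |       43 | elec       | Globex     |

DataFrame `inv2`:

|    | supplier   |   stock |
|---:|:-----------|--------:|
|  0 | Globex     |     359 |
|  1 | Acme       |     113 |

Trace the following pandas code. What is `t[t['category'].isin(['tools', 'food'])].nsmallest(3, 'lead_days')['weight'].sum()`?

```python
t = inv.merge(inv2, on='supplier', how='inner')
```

merge on 'supplier' (how='inner') → 8 rows:
   lead_days  weight category supplier  stock
0         28      42    tools   Globex    359
1         14      41     food     Acme    113
2         30       3    tools   Globex    359
3         15      10     elec     Acme    113
4          4      37    tools     Acme    113
5         13      44     elec   Globex    359
6          2      25    tools   Globex    359
7         13      43     elec   Globex    359
filter rows where category in ['tools', 'food']:
   lead_days  weight category supplier  stock
0         28      42    tools   Globex    359
1         14      41     food     Acme    113
2         30       3    tools   Globex    359
4          4      37    tools     Acme    113
6          2      25    tools   Globex    359
take 3 rows with smallest lead_days:
   lead_days  weight category supplier  stock
6          2      25    tools   Globex    359
4          4      37    tools     Acme    113
1         14      41     food     Acme    113
Finally, sum of column 'weight' = 103.

103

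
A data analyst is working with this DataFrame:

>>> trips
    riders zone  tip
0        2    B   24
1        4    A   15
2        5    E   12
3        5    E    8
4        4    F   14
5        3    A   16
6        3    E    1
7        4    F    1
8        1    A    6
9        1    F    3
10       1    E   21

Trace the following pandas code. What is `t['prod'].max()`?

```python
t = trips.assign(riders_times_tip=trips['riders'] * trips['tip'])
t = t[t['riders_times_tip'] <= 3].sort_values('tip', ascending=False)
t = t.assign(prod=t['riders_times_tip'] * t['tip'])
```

add column riders_times_tip = trips['riders'] * trips['tip']:
    riders zone  tip  riders_times_tip
0        2    B   24                48
1        4    A   15                60
2        5    E   12                60
3        5    E    8                40
4        4    F   14                56
5        3    A   16                48
6        3    E    1                 3
7        4    F    1                 4
8        1    A    6                 6
9        1    F    3                 3
10       1    E   21                21
filter rows where riders_times_tip <= 3:
   riders zone  tip  riders_times_tip
6       3    E    1                 3
9       1    F    3                 3
sort by tip descending:
   riders zone  tip  riders_times_tip
9       1    F    3                 3
6       3    E    1                 3
add column prod = t['riders_times_tip'] * t['tip']:
   riders zone  tip  riders_times_tip  prod
9       1    F    3                 3     9
6       3    E    1                 3     3
Hence 9.

9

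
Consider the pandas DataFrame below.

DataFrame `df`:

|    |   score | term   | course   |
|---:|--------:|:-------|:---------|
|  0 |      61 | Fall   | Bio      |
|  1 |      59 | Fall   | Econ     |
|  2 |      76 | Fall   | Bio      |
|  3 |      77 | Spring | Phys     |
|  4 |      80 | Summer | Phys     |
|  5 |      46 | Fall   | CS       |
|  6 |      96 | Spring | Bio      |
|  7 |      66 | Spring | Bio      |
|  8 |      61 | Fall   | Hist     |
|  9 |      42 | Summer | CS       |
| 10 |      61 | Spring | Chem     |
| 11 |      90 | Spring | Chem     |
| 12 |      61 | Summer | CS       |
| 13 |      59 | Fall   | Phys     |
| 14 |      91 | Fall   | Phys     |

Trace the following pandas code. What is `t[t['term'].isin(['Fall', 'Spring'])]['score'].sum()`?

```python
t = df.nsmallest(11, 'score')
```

566

take 11 rows with smallest score:
    score    term course
9      42  Summer     CS
5      46    Fall     CS
1      59    Fall   Econ
13     59    Fall   Phys
0      61    Fall    Bio
8      61    Fall   Hist
10     61  Spring   Chem
12     61  Summer     CS
7      66  Spring    Bio
2      76    Fall    Bio
3      77  Spring   Phys
filter rows where term in ['Fall', 'Spring']:
    score    term course
5      46    Fall     CS
1      59    Fall   Econ
13     59    Fall   Phys
0      61    Fall    Bio
8      61    Fall   Hist
10     61  Spring   Chem
7      66  Spring    Bio
2      76    Fall    Bio
3      77  Spring   Phys
Hence 566.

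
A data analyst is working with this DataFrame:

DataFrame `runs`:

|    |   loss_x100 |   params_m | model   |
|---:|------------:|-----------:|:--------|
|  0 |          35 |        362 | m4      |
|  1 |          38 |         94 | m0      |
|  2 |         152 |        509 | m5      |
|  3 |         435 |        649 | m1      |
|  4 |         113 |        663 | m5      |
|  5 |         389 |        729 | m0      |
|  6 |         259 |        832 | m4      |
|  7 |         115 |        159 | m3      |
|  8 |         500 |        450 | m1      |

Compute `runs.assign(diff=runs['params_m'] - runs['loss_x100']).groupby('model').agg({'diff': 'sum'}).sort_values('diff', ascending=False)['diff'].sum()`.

2411

add column diff = runs['params_m'] - runs['loss_x100']:
   loss_x100  params_m model  diff
0         35       362    m4   327
1         38        94    m0    56
2        152       509    m5   357
3        435       649    m1   214
4        113       663    m5   550
5        389       729    m0   340
6        259       832    m4   573
7        115       159    m3    44
8        500       450    m1   -50
group by model, sum of diff:
       diff
model      
m0      396
m1      164
m3       44
m4      900
m5      907
sort by diff descending:
       diff
model      
m5      907
m4      900
m0      396
m1      164
m3       44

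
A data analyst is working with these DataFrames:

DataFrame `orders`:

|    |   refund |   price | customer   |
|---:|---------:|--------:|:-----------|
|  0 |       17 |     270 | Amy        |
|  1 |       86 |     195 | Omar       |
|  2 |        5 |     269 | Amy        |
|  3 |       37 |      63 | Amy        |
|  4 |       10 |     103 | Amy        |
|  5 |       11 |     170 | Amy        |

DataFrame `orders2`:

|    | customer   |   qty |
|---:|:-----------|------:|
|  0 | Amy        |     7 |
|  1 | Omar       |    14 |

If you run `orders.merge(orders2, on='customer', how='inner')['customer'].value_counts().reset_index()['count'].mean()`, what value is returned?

3.0

merge on 'customer' (how='inner') → 6 rows:
   refund  price customer  qty
0      17    270      Amy    7
1      86    195     Omar   14
2       5    269      Amy    7
3      37     63      Amy    7
4      10    103      Amy    7
5      11    170      Amy    7
value_counts of customer:
customer
Amy     5
Omar    1
Name: count, dtype: int64
reset_index():
  customer  count
0      Amy      5
1     Omar      1
Finally, mean of column 'count' = 3.0.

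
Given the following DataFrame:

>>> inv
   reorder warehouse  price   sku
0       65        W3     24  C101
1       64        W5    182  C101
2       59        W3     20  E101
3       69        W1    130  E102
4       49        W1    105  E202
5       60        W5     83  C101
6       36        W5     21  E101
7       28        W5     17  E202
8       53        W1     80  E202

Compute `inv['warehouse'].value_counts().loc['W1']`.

3

value_counts of warehouse:
warehouse
W5    4
W1    3
W3    2
Name: count, dtype: int64
Finally, value at index 'W1' = 3.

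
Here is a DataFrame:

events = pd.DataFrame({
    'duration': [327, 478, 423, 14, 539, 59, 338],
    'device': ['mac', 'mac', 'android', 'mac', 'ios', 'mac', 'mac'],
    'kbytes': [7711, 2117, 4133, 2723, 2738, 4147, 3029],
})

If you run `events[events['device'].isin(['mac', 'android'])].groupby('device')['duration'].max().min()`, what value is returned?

423

filter rows where device in ['mac', 'android']:
   duration   device  kbytes
0       327      mac    7711
1       478      mac    2117
2       423  android    4133
3        14      mac    2723
5        59      mac    4147
6       338      mac    3029
group by device, max of duration:
device
android    423
mac        478
Name: duration, dtype: int64
Finally, min of the resulting series = 423.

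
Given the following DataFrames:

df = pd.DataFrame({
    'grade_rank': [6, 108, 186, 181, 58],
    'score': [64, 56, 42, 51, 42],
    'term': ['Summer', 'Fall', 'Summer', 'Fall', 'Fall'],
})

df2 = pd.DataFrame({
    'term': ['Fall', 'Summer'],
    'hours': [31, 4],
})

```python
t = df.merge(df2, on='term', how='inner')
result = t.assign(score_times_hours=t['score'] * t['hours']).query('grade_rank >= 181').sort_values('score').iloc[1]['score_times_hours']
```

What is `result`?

1581

merge on 'term' (how='inner') → 5 rows:
   grade_rank  score    term  hours
0           6     64  Summer      4
1         108     56    Fall     31
2         186     42  Summer      4
3         181     51    Fall     31
4          58     42    Fall     31
add column score_times_hours = t['score'] * t['hours']:
   grade_rank  score    term  hours  score_times_hours
0           6     64  Summer      4                256
1         108     56    Fall     31               1736
2         186     42  Summer      4                168
3         181     51    Fall     31               1581
4          58     42    Fall     31               1302
filter rows where grade_rank >= 181:
   grade_rank  score    term  hours  score_times_hours
2         186     42  Summer      4                168
3         181     51    Fall     31               1581
sort by score:
   grade_rank  score    term  hours  score_times_hours
2         186     42  Summer      4                168
3         181     51    Fall     31               1581
Finally, value at position 1, column 'score_times_hours' = 1581.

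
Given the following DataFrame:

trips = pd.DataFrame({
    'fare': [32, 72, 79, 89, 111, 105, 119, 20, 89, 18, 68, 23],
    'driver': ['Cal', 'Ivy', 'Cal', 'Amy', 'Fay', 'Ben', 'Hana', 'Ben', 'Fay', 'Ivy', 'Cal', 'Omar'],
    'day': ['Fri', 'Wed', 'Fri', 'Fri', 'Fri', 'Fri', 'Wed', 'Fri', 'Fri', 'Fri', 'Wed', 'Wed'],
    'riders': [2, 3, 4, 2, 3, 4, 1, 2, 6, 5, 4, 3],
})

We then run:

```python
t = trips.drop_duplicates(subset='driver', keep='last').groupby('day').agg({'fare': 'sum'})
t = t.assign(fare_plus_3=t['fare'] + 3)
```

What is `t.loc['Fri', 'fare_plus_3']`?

drop duplicate driver (keep=last):
    fare driver  day  riders
3     89    Amy  Fri       2
6    119   Hana  Wed       1
7     20    Ben  Fri       2
8     89    Fay  Fri       6
9     18    Ivy  Fri       5
10    68    Cal  Wed       4
11    23   Omar  Wed       3
group by day, sum of fare:
     fare
day      
Fri   216
Wed   210
add column fare_plus_3 = t['fare'] + 3:
     fare  fare_plus_3
day                   
Fri   216          219
Wed   210          213
Taking the value at row 'Fri', column 'fare_plus_3' gives 219.

219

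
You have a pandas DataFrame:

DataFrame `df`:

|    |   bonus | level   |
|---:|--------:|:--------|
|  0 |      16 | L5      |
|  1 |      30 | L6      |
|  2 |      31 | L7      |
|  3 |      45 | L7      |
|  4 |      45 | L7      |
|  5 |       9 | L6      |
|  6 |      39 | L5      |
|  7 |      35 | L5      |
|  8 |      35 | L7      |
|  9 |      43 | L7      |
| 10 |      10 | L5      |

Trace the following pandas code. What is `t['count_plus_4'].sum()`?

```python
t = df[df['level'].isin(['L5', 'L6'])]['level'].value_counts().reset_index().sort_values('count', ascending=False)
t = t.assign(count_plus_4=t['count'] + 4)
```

filter rows where level in ['L5', 'L6']:
    bonus level
0      16    L5
1      30    L6
5       9    L6
6      39    L5
7      35    L5
10     10    L5
value_counts of level:
level
L5    4
L6    2
Name: count, dtype: int64
reset_index():
  level  count
0    L5      4
1    L6      2
sort by count descending:
  level  count
0    L5      4
1    L6      2
add column count_plus_4 = t['count'] + 4:
  level  count  count_plus_4
0    L5      4             8
1    L6      2             6
sum of column 'count_plus_4' → 14

14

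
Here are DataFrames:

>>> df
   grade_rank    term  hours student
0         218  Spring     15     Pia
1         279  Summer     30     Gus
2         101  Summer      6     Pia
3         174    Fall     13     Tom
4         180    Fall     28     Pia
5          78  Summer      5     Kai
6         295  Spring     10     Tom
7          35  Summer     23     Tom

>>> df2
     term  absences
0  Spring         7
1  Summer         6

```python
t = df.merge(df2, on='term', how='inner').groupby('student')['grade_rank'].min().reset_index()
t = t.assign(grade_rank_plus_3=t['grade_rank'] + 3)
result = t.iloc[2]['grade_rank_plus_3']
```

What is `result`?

merge on 'term' (how='inner') → 6 rows:
   grade_rank    term  hours student  absences
0         218  Spring     15     Pia         7
1         279  Summer     30     Gus         6
2         101  Summer      6     Pia         6
3          78  Summer      5     Kai         6
4         295  Spring     10     Tom         7
5          35  Summer     23     Tom         6
group by student, min of grade_rank:
student
Gus    279
Kai     78
Pia    101
Tom     35
Name: grade_rank, dtype: int64
reset_index():
  student  grade_rank
0     Gus         279
1     Kai          78
2     Pia         101
3     Tom          35
add column grade_rank_plus_3 = t['grade_rank'] + 3:
  student  grade_rank  grade_rank_plus_3
0     Gus         279                282
1     Kai          78                 81
2     Pia         101                104
3     Tom          35                 38
Hence 104.

104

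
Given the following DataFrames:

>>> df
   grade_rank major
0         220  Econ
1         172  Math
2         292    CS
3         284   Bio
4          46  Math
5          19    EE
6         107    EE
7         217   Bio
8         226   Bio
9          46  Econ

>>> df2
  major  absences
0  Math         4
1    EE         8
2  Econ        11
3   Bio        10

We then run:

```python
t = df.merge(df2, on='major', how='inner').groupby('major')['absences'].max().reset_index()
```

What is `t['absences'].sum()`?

merge on 'major' (how='inner') → 9 rows:
   grade_rank major  absences
0         220  Econ        11
1         172  Math         4
2         284   Bio        10
3          46  Math         4
4          19    EE         8
5         107    EE         8
6         217   Bio        10
7         226   Bio        10
8          46  Econ        11
group by major, max of absences:
major
Bio     10
EE       8
Econ    11
Math     4
Name: absences, dtype: int64
reset_index():
  major  absences
0   Bio        10
1    EE         8
2  Econ        11
3  Math         4
sum of column 'absences' → 33

33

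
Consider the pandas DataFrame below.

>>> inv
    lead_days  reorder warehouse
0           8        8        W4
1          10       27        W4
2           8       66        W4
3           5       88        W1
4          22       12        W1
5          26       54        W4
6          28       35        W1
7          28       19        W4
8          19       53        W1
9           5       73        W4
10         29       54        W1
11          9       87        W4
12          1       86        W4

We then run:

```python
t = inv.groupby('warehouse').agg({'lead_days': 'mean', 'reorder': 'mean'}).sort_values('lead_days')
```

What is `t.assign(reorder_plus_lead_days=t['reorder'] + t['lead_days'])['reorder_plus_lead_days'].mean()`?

group by warehouse: mean(lead_days), mean(reorder):
           lead_days  reorder
warehouse                    
W1            20.600     48.4
W4            11.875     52.5
sort by lead_days:
           lead_days  reorder
warehouse                    
W4            11.875     52.5
W1            20.600     48.4
add column reorder_plus_lead_days = t['reorder'] + t['lead_days']:
           lead_days  reorder  reorder_plus_lead_days
warehouse                                            
W4            11.875     52.5                  64.375
W1            20.600     48.4                  69.000

66.6875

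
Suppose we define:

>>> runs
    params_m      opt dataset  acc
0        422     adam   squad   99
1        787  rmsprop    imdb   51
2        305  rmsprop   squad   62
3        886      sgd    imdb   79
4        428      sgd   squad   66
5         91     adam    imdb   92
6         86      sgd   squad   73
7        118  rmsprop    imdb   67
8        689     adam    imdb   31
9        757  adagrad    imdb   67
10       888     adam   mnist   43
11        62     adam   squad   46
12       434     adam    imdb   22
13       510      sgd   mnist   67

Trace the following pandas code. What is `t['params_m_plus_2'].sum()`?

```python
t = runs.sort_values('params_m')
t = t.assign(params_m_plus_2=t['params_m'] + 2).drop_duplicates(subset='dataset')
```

669

sort by params_m:
    params_m      opt dataset  acc
11        62     adam   squad   46
6         86      sgd   squad   73
5         91     adam    imdb   92
7        118  rmsprop    imdb   67
2        305  rmsprop   squad   62
0        422     adam   squad   99
4        428      sgd   squad   66
12       434     adam    imdb   22
13       510      sgd   mnist   67
8        689     adam    imdb   31
9        757  adagrad    imdb   67
1        787  rmsprop    imdb   51
3        886      sgd    imdb   79
10       888     adam   mnist   43
add column params_m_plus_2 = t['params_m'] + 2:
    params_m      opt dataset  acc  params_m_plus_2
11        62     adam   squad   46               64
6         86      sgd   squad   73               88
5         91     adam    imdb   92               93
7        118  rmsprop    imdb   67              120
2        305  rmsprop   squad   62              307
0        422     adam   squad   99              424
4        428      sgd   squad   66              430
12       434     adam    imdb   22              436
13       510      sgd   mnist   67              512
8        689     adam    imdb   31              691
9        757  adagrad    imdb   67              759
1        787  rmsprop    imdb   51              789
3        886      sgd    imdb   79              888
10       888     adam   mnist   43              890
drop duplicate dataset (keep=first):
    params_m   opt dataset  acc  params_m_plus_2
11        62  adam   squad   46               64
5         91  adam    imdb   92               93
13       510   sgd   mnist   67              512
sum of column 'params_m_plus_2' → 669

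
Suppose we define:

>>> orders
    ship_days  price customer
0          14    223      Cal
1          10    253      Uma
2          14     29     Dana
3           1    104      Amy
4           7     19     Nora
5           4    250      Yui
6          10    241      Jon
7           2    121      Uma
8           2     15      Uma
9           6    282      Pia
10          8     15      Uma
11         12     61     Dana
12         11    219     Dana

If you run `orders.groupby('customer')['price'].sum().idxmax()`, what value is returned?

group by customer, sum of price:
customer
Amy     104
Cal     223
Dana    309
Jon     241
Nora     19
Pia     282
Uma     404
Yui     250
Name: price, dtype: int64
So idxmax() = Uma.

Uma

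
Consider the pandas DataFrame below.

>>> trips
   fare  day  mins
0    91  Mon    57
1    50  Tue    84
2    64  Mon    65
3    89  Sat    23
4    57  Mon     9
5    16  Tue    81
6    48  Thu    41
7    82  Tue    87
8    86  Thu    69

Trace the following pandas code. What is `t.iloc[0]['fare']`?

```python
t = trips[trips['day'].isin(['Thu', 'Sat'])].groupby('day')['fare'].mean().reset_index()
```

filter rows where day in ['Thu', 'Sat']:
   fare  day  mins
3    89  Sat    23
6    48  Thu    41
8    86  Thu    69
group by day, mean of fare:
day
Sat    89.0
Thu    67.0
Name: fare, dtype: float64
reset_index():
   day  fare
0  Sat  89.0
1  Thu  67.0
Hence 89.0.

89.0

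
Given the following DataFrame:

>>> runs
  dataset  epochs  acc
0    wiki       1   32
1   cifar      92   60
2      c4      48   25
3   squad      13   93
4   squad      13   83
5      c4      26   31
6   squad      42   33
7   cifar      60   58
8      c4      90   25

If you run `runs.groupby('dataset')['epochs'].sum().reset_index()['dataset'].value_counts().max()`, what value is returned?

group by dataset, sum of epochs:
dataset
c4       164
cifar    152
squad     68
wiki       1
Name: epochs, dtype: int64
reset_index():
  dataset  epochs
0      c4     164
1   cifar     152
2   squad      68
3    wiki       1
value_counts of dataset:
dataset
c4       1
cifar    1
squad    1
wiki     1
Name: count, dtype: int64
Then the max of the resulting series: 1

1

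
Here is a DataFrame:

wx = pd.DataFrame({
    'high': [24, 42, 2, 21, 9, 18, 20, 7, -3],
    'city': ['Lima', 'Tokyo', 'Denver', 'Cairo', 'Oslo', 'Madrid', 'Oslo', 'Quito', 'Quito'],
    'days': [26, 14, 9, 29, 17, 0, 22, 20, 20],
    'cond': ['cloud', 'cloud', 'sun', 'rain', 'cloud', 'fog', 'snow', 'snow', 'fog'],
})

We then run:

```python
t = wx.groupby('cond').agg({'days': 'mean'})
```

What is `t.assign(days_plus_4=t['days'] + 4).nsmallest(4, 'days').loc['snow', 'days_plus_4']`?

group by cond, mean of days:
       days
cond       
cloud  19.0
fog    10.0
rain   29.0
snow   21.0
sun     9.0
add column days_plus_4 = t['days'] + 4:
       days  days_plus_4
cond                    
cloud  19.0         23.0
fog    10.0         14.0
rain   29.0         33.0
snow   21.0         25.0
sun     9.0         13.0
take 4 rows with smallest days:
       days  days_plus_4
cond                    
sun     9.0         13.0
fog    10.0         14.0
cloud  19.0         23.0
snow   21.0         25.0

25.0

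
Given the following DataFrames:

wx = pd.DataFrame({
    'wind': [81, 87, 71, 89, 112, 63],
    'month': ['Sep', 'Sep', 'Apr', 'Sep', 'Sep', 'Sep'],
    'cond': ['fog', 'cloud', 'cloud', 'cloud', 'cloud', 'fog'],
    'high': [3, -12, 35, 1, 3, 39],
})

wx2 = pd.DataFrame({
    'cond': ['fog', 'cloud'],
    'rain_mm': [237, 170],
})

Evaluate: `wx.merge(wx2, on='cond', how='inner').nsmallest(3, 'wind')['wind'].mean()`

merge on 'cond' (how='inner') → 6 rows:
   wind month   cond  high  rain_mm
0    81   Sep    fog     3      237
1    87   Sep  cloud   -12      170
2    71   Apr  cloud    35      170
3    89   Sep  cloud     1      170
4   112   Sep  cloud     3      170
5    63   Sep    fog    39      237
take 3 rows with smallest wind:
   wind month   cond  high  rain_mm
5    63   Sep    fog    39      237
2    71   Apr  cloud    35      170
0    81   Sep    fog     3      237

71.6666666667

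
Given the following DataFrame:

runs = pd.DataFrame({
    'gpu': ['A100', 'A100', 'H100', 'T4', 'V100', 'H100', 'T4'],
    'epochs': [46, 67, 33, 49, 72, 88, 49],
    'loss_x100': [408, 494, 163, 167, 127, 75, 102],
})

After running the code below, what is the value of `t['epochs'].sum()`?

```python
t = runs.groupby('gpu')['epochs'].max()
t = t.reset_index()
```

group by gpu, max of epochs:
gpu
A100    67
H100    88
T4      49
V100    72
Name: epochs, dtype: int64
reset_index():
    gpu  epochs
0  A100      67
1  H100      88
2    T4      49
3  V100      72
Finally, sum of column 'epochs' = 276.

276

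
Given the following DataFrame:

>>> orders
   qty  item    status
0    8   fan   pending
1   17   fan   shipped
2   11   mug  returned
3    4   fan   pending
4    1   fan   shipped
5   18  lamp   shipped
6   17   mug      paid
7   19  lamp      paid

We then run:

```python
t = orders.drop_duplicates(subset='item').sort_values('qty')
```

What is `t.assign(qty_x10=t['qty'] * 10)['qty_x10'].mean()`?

123.333333333

drop duplicate item (keep=first):
   qty  item    status
0    8   fan   pending
2   11   mug  returned
5   18  lamp   shipped
sort by qty:
   qty  item    status
0    8   fan   pending
2   11   mug  returned
5   18  lamp   shipped
add column qty_x10 = t['qty'] * 10:
   qty  item    status  qty_x10
0    8   fan   pending       80
2   11   mug  returned      110
5   18  lamp   shipped      180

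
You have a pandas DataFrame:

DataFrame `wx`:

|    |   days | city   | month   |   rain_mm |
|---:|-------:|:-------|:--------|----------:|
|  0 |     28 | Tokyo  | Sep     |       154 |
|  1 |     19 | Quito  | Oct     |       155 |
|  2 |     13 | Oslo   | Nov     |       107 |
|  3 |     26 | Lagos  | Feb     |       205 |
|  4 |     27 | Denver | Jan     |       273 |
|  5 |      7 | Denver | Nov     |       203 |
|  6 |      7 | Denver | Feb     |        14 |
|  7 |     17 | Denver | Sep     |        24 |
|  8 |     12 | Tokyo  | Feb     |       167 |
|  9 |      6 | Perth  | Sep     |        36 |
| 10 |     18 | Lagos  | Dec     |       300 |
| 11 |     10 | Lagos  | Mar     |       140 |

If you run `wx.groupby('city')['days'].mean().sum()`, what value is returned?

90.5

group by city, mean of days:
city
Denver    14.5
Lagos     18.0
Oslo      13.0
Perth      6.0
Quito     19.0
Tokyo     20.0
Name: days, dtype: float64
Finally, sum of the resulting series = 90.5.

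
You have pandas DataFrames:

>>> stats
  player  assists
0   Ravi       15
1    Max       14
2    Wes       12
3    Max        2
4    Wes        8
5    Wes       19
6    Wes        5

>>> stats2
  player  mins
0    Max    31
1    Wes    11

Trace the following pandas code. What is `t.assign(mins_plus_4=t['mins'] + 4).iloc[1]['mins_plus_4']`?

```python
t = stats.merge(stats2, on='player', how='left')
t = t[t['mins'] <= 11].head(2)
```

merge on 'player' (how='left') → 7 rows:
  player  assists  mins
0   Ravi       15   NaN
1    Max       14  31.0
2    Wes       12  11.0
3    Max        2  31.0
4    Wes        8  11.0
5    Wes       19  11.0
6    Wes        5  11.0
filter rows where mins <= 11:
  player  assists  mins
2    Wes       12  11.0
4    Wes        8  11.0
5    Wes       19  11.0
6    Wes        5  11.0
take first 2 rows:
  player  assists  mins
2    Wes       12  11.0
4    Wes        8  11.0
add column mins_plus_4 = t['mins'] + 4:
  player  assists  mins  mins_plus_4
2    Wes       12  11.0         15.0
4    Wes        8  11.0         15.0

15.0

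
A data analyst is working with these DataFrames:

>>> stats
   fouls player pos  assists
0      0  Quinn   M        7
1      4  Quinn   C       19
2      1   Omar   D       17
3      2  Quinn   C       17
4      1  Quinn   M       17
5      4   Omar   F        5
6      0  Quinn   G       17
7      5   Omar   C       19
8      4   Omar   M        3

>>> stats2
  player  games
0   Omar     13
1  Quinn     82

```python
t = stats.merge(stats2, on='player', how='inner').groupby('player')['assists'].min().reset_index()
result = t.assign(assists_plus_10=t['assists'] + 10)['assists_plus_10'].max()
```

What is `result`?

17

merge on 'player' (how='inner') → 9 rows:
   fouls player pos  assists  games
0      0  Quinn   M        7     82
1      4  Quinn   C       19     82
2      1   Omar   D       17     13
3      2  Quinn   C       17     82
4      1  Quinn   M       17     82
5      4   Omar   F        5     13
6      0  Quinn   G       17     82
7      5   Omar   C       19     13
8      4   Omar   M        3     13
group by player, min of assists:
player
Omar     3
Quinn    7
Name: assists, dtype: int64
reset_index():
  player  assists
0   Omar        3
1  Quinn        7
add column assists_plus_10 = t['assists'] + 10:
  player  assists  assists_plus_10
0   Omar        3               13
1  Quinn        7               17
Reading off the max of column 'assists_plus_10', we get 17.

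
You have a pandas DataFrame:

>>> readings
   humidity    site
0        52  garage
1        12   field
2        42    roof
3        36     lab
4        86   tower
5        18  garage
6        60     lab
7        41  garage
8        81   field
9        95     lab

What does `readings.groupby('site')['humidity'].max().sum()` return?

group by site, max of humidity:
site
field     81
garage    52
lab       95
roof      42
tower     86
Name: humidity, dtype: int64
Hence 356.

356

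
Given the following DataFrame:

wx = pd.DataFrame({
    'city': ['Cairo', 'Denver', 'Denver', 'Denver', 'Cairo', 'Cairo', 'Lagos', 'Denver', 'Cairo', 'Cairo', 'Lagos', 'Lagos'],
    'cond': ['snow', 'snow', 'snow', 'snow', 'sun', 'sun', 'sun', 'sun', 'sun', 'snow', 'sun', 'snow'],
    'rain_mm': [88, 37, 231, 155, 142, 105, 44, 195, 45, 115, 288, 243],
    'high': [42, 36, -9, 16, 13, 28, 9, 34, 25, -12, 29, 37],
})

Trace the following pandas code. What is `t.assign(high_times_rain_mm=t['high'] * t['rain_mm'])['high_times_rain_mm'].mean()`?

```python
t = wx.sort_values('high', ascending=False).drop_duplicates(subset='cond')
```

5163.0

sort by high descending:
      city  cond  rain_mm  high
0    Cairo  snow       88    42
11   Lagos  snow      243    37
1   Denver  snow       37    36
7   Denver   sun      195    34
10   Lagos   sun      288    29
5    Cairo   sun      105    28
8    Cairo   sun       45    25
3   Denver  snow      155    16
4    Cairo   sun      142    13
6    Lagos   sun       44     9
2   Denver  snow      231    -9
9    Cairo  snow      115   -12
drop duplicate cond (keep=first):
     city  cond  rain_mm  high
0   Cairo  snow       88    42
7  Denver   sun      195    34
add column high_times_rain_mm = t['high'] * t['rain_mm']:
     city  cond  rain_mm  high  high_times_rain_mm
0   Cairo  snow       88    42                3696
7  Denver   sun      195    34                6630
Hence 5163.0.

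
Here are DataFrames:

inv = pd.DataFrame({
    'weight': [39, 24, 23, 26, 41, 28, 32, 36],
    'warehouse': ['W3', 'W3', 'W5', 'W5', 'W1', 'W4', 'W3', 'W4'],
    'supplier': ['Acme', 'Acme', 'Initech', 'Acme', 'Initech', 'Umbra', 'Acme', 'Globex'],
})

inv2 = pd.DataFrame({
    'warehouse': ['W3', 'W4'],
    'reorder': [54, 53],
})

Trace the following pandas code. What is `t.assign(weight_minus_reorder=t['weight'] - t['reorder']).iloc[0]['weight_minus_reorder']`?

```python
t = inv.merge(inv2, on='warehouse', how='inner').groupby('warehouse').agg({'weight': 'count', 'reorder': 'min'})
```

merge on 'warehouse' (how='inner') → 5 rows:
   weight warehouse supplier  reorder
0      39        W3     Acme       54
1      24        W3     Acme       54
2      28        W4    Umbra       53
3      32        W3     Acme       54
4      36        W4   Globex       53
group by warehouse: count(weight), min(reorder):
           weight  reorder
warehouse                 
W3              3       54
W4              2       53
add column weight_minus_reorder = t['weight'] - t['reorder']:
           weight  reorder  weight_minus_reorder
warehouse                                       
W3              3       54                   -51
W4              2       53                   -51
value at position 0, column 'weight_minus_reorder' → -51

-51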